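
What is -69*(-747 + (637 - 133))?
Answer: 16767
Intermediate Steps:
-69*(-747 + (637 - 133)) = -69*(-747 + 504) = -69*(-243) = 16767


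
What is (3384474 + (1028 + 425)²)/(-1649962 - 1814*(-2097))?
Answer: 5495683/2153996 ≈ 2.5514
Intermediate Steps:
(3384474 + (1028 + 425)²)/(-1649962 - 1814*(-2097)) = (3384474 + 1453²)/(-1649962 + 3803958) = (3384474 + 2111209)/2153996 = 5495683*(1/2153996) = 5495683/2153996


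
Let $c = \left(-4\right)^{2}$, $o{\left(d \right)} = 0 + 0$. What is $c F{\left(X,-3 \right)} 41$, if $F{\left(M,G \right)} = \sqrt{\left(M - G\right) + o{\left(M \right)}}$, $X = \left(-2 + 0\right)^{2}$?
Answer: $656 \sqrt{7} \approx 1735.6$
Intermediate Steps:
$o{\left(d \right)} = 0$
$c = 16$
$X = 4$ ($X = \left(-2\right)^{2} = 4$)
$F{\left(M,G \right)} = \sqrt{M - G}$ ($F{\left(M,G \right)} = \sqrt{\left(M - G\right) + 0} = \sqrt{M - G}$)
$c F{\left(X,-3 \right)} 41 = 16 \sqrt{4 - -3} \cdot 41 = 16 \sqrt{4 + 3} \cdot 41 = 16 \sqrt{7} \cdot 41 = 656 \sqrt{7}$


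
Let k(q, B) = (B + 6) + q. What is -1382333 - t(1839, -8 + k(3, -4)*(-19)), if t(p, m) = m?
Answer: -1382230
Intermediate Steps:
k(q, B) = 6 + B + q (k(q, B) = (6 + B) + q = 6 + B + q)
-1382333 - t(1839, -8 + k(3, -4)*(-19)) = -1382333 - (-8 + (6 - 4 + 3)*(-19)) = -1382333 - (-8 + 5*(-19)) = -1382333 - (-8 - 95) = -1382333 - 1*(-103) = -1382333 + 103 = -1382230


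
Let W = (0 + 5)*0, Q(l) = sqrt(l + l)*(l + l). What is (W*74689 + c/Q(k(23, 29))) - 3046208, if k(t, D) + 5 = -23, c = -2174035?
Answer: -3046208 - 2174035*I*sqrt(14)/1568 ≈ -3.0462e+6 - 5187.8*I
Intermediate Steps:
k(t, D) = -28 (k(t, D) = -5 - 23 = -28)
Q(l) = 2*sqrt(2)*l**(3/2) (Q(l) = sqrt(2*l)*(2*l) = (sqrt(2)*sqrt(l))*(2*l) = 2*sqrt(2)*l**(3/2))
W = 0 (W = 5*0 = 0)
(W*74689 + c/Q(k(23, 29))) - 3046208 = (0*74689 - 2174035*I*sqrt(14)/1568) - 3046208 = (0 - 2174035*I*sqrt(14)/1568) - 3046208 = -2174035*I*sqrt(14)/1568 - 3046208 = -3046208 - 2174035*I*sqrt(14)/1568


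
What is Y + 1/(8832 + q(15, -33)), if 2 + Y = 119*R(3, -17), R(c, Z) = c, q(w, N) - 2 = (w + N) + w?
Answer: 3135006/8831 ≈ 355.00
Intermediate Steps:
q(w, N) = 2 + N + 2*w (q(w, N) = 2 + ((w + N) + w) = 2 + ((N + w) + w) = 2 + (N + 2*w) = 2 + N + 2*w)
Y = 355 (Y = -2 + 119*3 = -2 + 357 = 355)
Y + 1/(8832 + q(15, -33)) = 355 + 1/(8832 + (2 - 33 + 2*15)) = 355 + 1/(8832 + (2 - 33 + 30)) = 355 + 1/(8832 - 1) = 355 + 1/8831 = 3135006/8831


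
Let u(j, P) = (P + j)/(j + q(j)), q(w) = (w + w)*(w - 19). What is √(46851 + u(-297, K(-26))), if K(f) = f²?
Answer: 2*√45707556010182/62469 ≈ 216.45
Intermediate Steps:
q(w) = 2*w*(-19 + w) (q(w) = (2*w)*(-19 + w) = 2*w*(-19 + w))
u(j, P) = (P + j)/(j + 2*j*(-19 + j))
√(46851 + u(-297, K(-26))) = √(46851 + ((-26)² - 297)/((-297)*(-37 + 2*(-297)))) = √(46851 - (676 - 297)/(297*(-37 - 594))) = √(46851 - 1/297*379/(-631)) = √(46851 - 1/297*(-1/631)*379) = √(46851 + 379/187407) = √(8780205736/187407) = 2*√45707556010182/62469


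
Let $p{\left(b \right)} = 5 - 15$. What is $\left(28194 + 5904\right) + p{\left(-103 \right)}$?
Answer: $34088$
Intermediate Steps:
$p{\left(b \right)} = -10$
$\left(28194 + 5904\right) + p{\left(-103 \right)} = \left(28194 + 5904\right) - 10 = 34098 - 10 = 34088$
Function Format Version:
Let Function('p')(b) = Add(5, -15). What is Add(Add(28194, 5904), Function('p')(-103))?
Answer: 34088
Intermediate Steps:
Function('p')(b) = -10
Add(Add(28194, 5904), Function('p')(-103)) = Add(Add(28194, 5904), -10) = Add(34098, -10) = 34088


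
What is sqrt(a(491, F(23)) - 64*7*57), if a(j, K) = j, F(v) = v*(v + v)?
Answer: I*sqrt(25045) ≈ 158.26*I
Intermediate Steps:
F(v) = 2*v**2 (F(v) = v*(2*v) = 2*v**2)
sqrt(a(491, F(23)) - 64*7*57) = sqrt(491 - 64*7*57) = sqrt(491 - 448*57) = sqrt(491 - 25536) = sqrt(-25045) = I*sqrt(25045)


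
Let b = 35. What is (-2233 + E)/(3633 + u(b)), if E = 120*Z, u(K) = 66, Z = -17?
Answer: -4273/3699 ≈ -1.1552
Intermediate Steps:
E = -2040 (E = 120*(-17) = -2040)
(-2233 + E)/(3633 + u(b)) = (-2233 - 2040)/(3633 + 66) = -4273/3699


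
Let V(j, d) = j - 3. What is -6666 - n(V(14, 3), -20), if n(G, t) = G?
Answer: -6677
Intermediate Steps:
V(j, d) = -3 + j
-6666 - n(V(14, 3), -20) = -6666 - (-3 + 14) = -6666 - 1*11 = -6666 - 11 = -6677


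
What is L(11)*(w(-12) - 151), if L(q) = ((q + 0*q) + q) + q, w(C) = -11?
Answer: -5346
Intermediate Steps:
L(q) = 3*q (L(q) = ((q + 0) + q) + q = (q + q) + q = 2*q + q = 3*q)
L(11)*(w(-12) - 151) = (3*11)*(-11 - 151) = 33*(-162) = -5346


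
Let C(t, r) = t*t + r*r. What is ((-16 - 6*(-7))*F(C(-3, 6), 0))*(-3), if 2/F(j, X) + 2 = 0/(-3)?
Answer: 78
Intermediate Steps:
C(t, r) = r² + t² (C(t, r) = t² + r² = r² + t²)
F(j, X) = -1 (F(j, X) = 2/(-2 + 0/(-3)) = 2/(-2 + 0*(-⅓)) = 2/(-2 + 0) = 2/(-2) = 2*(-½) = -1)
((-16 - 6*(-7))*F(C(-3, 6), 0))*(-3) = ((-16 - 6*(-7))*(-1))*(-3) = ((-16 - 1*(-42))*(-1))*(-3) = ((-16 + 42)*(-1))*(-3) = (26*(-1))*(-3) = -26*(-3) = 78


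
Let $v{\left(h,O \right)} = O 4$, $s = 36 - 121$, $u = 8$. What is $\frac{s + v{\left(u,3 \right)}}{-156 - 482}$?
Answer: $\frac{73}{638} \approx 0.11442$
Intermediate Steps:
$s = -85$
$v{\left(h,O \right)} = 4 O$
$\frac{s + v{\left(u,3 \right)}}{-156 - 482} = \frac{-85 + 4 \cdot 3}{-156 - 482} = \frac{-85 + 12}{-638} = \left(-73\right) \left(- \frac{1}{638}\right) = \frac{73}{638}$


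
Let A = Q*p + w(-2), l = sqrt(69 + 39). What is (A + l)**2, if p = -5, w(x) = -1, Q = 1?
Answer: 144 - 72*sqrt(3) ≈ 19.292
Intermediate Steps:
l = 6*sqrt(3) (l = sqrt(108) = 6*sqrt(3) ≈ 10.392)
A = -6 (A = 1*(-5) - 1 = -5 - 1 = -6)
(A + l)**2 = (-6 + 6*sqrt(3))**2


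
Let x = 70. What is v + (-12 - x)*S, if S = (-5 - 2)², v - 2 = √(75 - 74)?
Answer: -4015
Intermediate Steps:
v = 3 (v = 2 + √(75 - 74) = 2 + √1 = 2 + 1 = 3)
S = 49 (S = (-7)² = 49)
v + (-12 - x)*S = 3 + (-12 - 1*70)*49 = 3 + (-12 - 70)*49 = 3 - 82*49 = 3 - 4018 = -4015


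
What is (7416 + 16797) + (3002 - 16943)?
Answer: 10272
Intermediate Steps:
(7416 + 16797) + (3002 - 16943) = 24213 - 13941 = 10272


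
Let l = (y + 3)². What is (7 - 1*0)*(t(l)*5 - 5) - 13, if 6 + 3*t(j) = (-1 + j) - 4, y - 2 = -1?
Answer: 31/3 ≈ 10.333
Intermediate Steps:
y = 1 (y = 2 - 1 = 1)
l = 16 (l = (1 + 3)² = 4² = 16)
t(j) = -11/3 + j/3 (t(j) = -2 + ((-1 + j) - 4)/3 = -2 + (-5 + j)/3 = -2 + (-5/3 + j/3) = -11/3 + j/3)
(7 - 1*0)*(t(l)*5 - 5) - 13 = (7 - 1*0)*((-11/3 + (⅓)*16)*5 - 5) - 13 = (7 + 0)*((-11/3 + 16/3)*5 - 5) - 13 = 7*((5/3)*5 - 5) - 13 = 7*(25/3 - 5) - 13 = 7*(10/3) - 13 = 70/3 - 13 = 31/3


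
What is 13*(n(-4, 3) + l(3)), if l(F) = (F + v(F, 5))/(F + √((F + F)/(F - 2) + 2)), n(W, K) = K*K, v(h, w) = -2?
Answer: 156 - 26*√2 ≈ 119.23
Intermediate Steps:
n(W, K) = K²
l(F) = (-2 + F)/(F + √(2 + 2*F/(-2 + F))) (l(F) = (F - 2)/(F + √((F + F)/(F - 2) + 2)) = (-2 + F)/(F + √((2*F)/(-2 + F) + 2)) = (-2 + F)/(F + √(2*F/(-2 + F) + 2)) = (-2 + F)/(F + √(2 + 2*F/(-2 + F))))
13*(n(-4, 3) + l(3)) = 13*(3² + (-2 + 3)/(3 + 2*√((-1 + 3)/(-2 + 3)))) = 13*(9 + 1/(3 + 2*√(2/1))) = 13*(9 + 1/(3 + 2*√(1*2))) = 13*(9 + 1/(3 + 2*√2)) = 117 + 13/(3 + 2*√2)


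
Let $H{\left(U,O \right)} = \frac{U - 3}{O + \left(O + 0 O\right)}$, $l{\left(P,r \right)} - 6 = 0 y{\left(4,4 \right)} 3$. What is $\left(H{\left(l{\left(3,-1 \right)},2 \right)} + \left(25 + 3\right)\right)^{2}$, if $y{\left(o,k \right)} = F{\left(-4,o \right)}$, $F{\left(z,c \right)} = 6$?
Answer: $\frac{13225}{16} \approx 826.56$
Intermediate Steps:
$y{\left(o,k \right)} = 6$
$l{\left(P,r \right)} = 6$ ($l{\left(P,r \right)} = 6 + 0 \cdot 6 \cdot 3 = 6 + 0 \cdot 3 = 6 + 0 = 6$)
$H{\left(U,O \right)} = \frac{-3 + U}{2 O}$ ($H{\left(U,O \right)} = \frac{-3 + U}{O + \left(O + 0\right)} = \frac{-3 + U}{O + O} = \frac{-3 + U}{2 O}$)
$\left(H{\left(l{\left(3,-1 \right)},2 \right)} + \left(25 + 3\right)\right)^{2} = \left(\frac{-3 + 6}{2 \cdot 2} + \left(25 + 3\right)\right)^{2} = \left(\frac{1}{2} \cdot \frac{1}{2} \cdot 3 + 28\right)^{2} = \left(\frac{3}{4} + 28\right)^{2} = \left(\frac{115}{4}\right)^{2} = \frac{13225}{16}$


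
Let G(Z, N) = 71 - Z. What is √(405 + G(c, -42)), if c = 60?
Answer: 4*√26 ≈ 20.396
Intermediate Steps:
√(405 + G(c, -42)) = √(405 + (71 - 1*60)) = √(405 + (71 - 60)) = √(405 + 11) = √416 = 4*√26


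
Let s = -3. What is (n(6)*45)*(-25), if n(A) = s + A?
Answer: -3375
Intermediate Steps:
n(A) = -3 + A
(n(6)*45)*(-25) = ((-3 + 6)*45)*(-25) = (3*45)*(-25) = 135*(-25) = -3375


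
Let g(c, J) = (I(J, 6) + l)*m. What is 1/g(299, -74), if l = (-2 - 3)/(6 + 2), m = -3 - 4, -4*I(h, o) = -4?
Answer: -8/21 ≈ -0.38095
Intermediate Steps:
I(h, o) = 1 (I(h, o) = -¼*(-4) = 1)
m = -7
l = -5/8 ≈ -0.62500
g(c, J) = -21/8 (g(c, J) = (1 - 5/8)*(-7) = (3/8)*(-7) = -21/8)
1/g(299, -74) = 1/(-21/8) = -8/21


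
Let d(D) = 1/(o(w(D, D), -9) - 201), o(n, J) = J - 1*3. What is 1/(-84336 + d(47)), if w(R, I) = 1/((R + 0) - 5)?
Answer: -213/17963569 ≈ -1.1857e-5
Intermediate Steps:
w(R, I) = 1/(-5 + R) (w(R, I) = 1/(R - 5) = 1/(-5 + R))
o(n, J) = -3 + J (o(n, J) = J - 3 = -3 + J)
d(D) = -1/213 (d(D) = 1/((-3 - 9) - 201) = 1/(-12 - 201) = 1/(-213) = -1/213)
1/(-84336 + d(47)) = 1/(-84336 - 1/213) = 1/(-17963569/213) = -213/17963569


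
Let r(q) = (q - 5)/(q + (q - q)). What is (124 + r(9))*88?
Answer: 98560/9 ≈ 10951.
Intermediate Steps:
r(q) = (-5 + q)/q (r(q) = (-5 + q)/(q + 0) = (-5 + q)/q)
(124 + r(9))*88 = (124 + (-5 + 9)/9)*88 = (124 + (⅑)*4)*88 = (124 + 4/9)*88 = (1120/9)*88 = 98560/9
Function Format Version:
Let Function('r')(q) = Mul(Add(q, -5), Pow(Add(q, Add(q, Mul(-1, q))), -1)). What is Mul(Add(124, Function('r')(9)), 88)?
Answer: Rational(98560, 9) ≈ 10951.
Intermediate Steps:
Function('r')(q) = Mul(Pow(q, -1), Add(-5, q)) (Function('r')(q) = Mul(Add(-5, q), Pow(Add(q, 0), -1)) = Mul(Add(-5, q), Pow(q, -1)) = Mul(Pow(q, -1), Add(-5, q)))
Mul(Add(124, Function('r')(9)), 88) = Mul(Add(124, Mul(Pow(9, -1), Add(-5, 9))), 88) = Mul(Add(124, Mul(Rational(1, 9), 4)), 88) = Mul(Add(124, Rational(4, 9)), 88) = Mul(Rational(1120, 9), 88) = Rational(98560, 9)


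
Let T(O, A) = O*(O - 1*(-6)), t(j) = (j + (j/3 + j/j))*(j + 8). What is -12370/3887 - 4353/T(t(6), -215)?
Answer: -74219317/21549528 ≈ -3.4441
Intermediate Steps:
t(j) = (1 + 4*j/3)*(8 + j) (t(j) = (j + (j*(⅓) + 1))*(8 + j) = (j + (j/3 + 1))*(8 + j) = (j + (1 + j/3))*(8 + j) = (1 + 4*j/3)*(8 + j))
T(O, A) = O*(6 + O) (T(O, A) = O*(O + 6) = O*(6 + O))
-12370/3887 - 4353/T(t(6), -215) = -12370/3887 - 4353*1/((6 + (8 + (4/3)*6² + (35/3)*6))*(8 + (4/3)*6² + (35/3)*6)) = -12370*1/3887 - 4353*1/((6 + (8 + (4/3)*36 + 70))*(8 + (4/3)*36 + 70)) = -12370/3887 - 4353*1/((6 + (8 + 48 + 70))*(8 + 48 + 70)) = -12370/3887 - 4353*1/(126*(6 + 126)) = -12370/3887 - 4353/(126*132) = -12370/3887 - 4353/16632 = -12370/3887 - 4353*1/16632 = -12370/3887 - 1451/5544 = -74219317/21549528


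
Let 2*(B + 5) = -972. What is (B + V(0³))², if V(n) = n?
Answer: 241081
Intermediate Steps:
B = -491 (B = -5 + (½)*(-972) = -5 - 486 = -491)
(B + V(0³))² = (-491 + 0³)² = (-491 + 0)² = (-491)² = 241081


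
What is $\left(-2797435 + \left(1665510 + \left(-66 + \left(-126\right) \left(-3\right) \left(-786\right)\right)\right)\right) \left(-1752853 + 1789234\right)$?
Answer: $-51992050719$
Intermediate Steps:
$\left(-2797435 + \left(1665510 + \left(-66 + \left(-126\right) \left(-3\right) \left(-786\right)\right)\right)\right) \left(-1752853 + 1789234\right) = \left(-2797435 + \left(1665510 + \left(-66 + 378 \left(-786\right)\right)\right)\right) 36381 = \left(-2797435 + \left(1665510 - 297174\right)\right) 36381 = \left(-2797435 + 1368336\right) 36381 = \left(-1429099\right) 36381 = -51992050719$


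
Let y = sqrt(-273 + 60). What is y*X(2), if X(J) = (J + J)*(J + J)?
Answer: 16*I*sqrt(213) ≈ 233.51*I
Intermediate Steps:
X(J) = 4*J**2 (X(J) = (2*J)*(2*J) = 4*J**2)
y = I*sqrt(213) (y = sqrt(-213) = I*sqrt(213) ≈ 14.595*I)
y*X(2) = (I*sqrt(213))*(4*2**2) = (I*sqrt(213))*(4*4) = (I*sqrt(213))*16 = 16*I*sqrt(213)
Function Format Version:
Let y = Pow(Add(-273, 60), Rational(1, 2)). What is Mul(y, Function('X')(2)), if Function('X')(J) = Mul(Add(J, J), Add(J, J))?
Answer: Mul(16, I, Pow(213, Rational(1, 2))) ≈ Mul(233.51, I)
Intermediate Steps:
Function('X')(J) = Mul(4, Pow(J, 2)) (Function('X')(J) = Mul(Mul(2, J), Mul(2, J)) = Mul(4, Pow(J, 2)))
y = Mul(I, Pow(213, Rational(1, 2))) (y = Pow(-213, Rational(1, 2)) = Mul(I, Pow(213, Rational(1, 2))) ≈ Mul(14.595, I))
Mul(y, Function('X')(2)) = Mul(Mul(I, Pow(213, Rational(1, 2))), Mul(4, Pow(2, 2))) = Mul(Mul(I, Pow(213, Rational(1, 2))), Mul(4, 4)) = Mul(Mul(I, Pow(213, Rational(1, 2))), 16) = Mul(16, I, Pow(213, Rational(1, 2)))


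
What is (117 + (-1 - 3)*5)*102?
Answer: 9894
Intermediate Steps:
(117 + (-1 - 3)*5)*102 = (117 - 4*5)*102 = (117 - 20)*102 = 97*102 = 9894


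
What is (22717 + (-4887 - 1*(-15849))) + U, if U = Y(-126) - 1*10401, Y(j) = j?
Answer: 23152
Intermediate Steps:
U = -10527 (U = -126 - 1*10401 = -126 - 10401 = -10527)
(22717 + (-4887 - 1*(-15849))) + U = (22717 + (-4887 - 1*(-15849))) - 10527 = (22717 + (-4887 + 15849)) - 10527 = (22717 + 10962) - 10527 = 33679 - 10527 = 23152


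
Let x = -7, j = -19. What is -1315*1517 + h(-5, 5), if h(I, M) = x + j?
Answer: -1994881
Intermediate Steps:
h(I, M) = -26 (h(I, M) = -7 - 19 = -26)
-1315*1517 + h(-5, 5) = -1315*1517 - 26 = -1994855 - 26 = -1994881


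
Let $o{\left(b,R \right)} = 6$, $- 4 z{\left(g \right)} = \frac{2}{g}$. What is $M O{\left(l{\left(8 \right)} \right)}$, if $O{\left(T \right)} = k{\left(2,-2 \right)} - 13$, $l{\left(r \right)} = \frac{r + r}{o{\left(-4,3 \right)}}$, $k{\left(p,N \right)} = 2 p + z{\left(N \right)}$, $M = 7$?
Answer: $- \frac{245}{4} \approx -61.25$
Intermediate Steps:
$z{\left(g \right)} = - \frac{1}{2 g}$ ($z{\left(g \right)} = - \frac{2 \frac{1}{g}}{4} = - \frac{1}{2 g}$)
$k{\left(p,N \right)} = 2 p - \frac{1}{2 N}$
$l{\left(r \right)} = \frac{r}{3}$ ($l{\left(r \right)} = \frac{r + r}{6} = 2 r \frac{1}{6} = \frac{r}{3}$)
$O{\left(T \right)} = - \frac{35}{4}$ ($O{\left(T \right)} = \left(2 \cdot 2 - \frac{1}{2 \left(-2\right)}\right) - 13 = \left(4 - - \frac{1}{4}\right) - 13 = \left(4 + \frac{1}{4}\right) - 13 = \frac{17}{4} - 13 = - \frac{35}{4}$)
$M O{\left(l{\left(8 \right)} \right)} = 7 \left(- \frac{35}{4}\right) = - \frac{245}{4}$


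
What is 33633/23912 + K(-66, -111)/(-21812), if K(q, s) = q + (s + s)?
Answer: 26446059/18627448 ≈ 1.4197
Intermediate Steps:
K(q, s) = q + 2*s
33633/23912 + K(-66, -111)/(-21812) = 33633/23912 + (-66 + 2*(-111))/(-21812) = 33633*(1/23912) + (-66 - 222)*(-1/21812) = 33633/23912 - 288*(-1/21812) = 33633/23912 + 72/5453 = 26446059/18627448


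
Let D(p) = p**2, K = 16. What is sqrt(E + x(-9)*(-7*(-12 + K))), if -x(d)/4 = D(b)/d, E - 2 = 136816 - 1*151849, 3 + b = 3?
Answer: I*sqrt(15031) ≈ 122.6*I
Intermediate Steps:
b = 0 (b = -3 + 3 = 0)
E = -15031 (E = 2 + (136816 - 1*151849) = 2 + (136816 - 151849) = 2 - 15033 = -15031)
x(d) = 0 (x(d) = -4*0**2/d = -0/d = -4*0 = 0)
sqrt(E + x(-9)*(-7*(-12 + K))) = sqrt(-15031 + 0*(-7*(-12 + 16))) = sqrt(-15031 + 0*(-7*4)) = sqrt(-15031 + 0*(-28)) = sqrt(-15031 + 0) = sqrt(-15031) = I*sqrt(15031)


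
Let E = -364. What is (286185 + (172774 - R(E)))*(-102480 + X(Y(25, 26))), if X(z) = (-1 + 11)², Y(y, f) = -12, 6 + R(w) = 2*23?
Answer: -46984127220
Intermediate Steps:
R(w) = 40 (R(w) = -6 + 2*23 = -6 + 46 = 40)
X(z) = 100 (X(z) = 10² = 100)
(286185 + (172774 - R(E)))*(-102480 + X(Y(25, 26))) = (286185 + (172774 - 1*40))*(-102480 + 100) = (286185 + (172774 - 40))*(-102380) = (286185 + 172734)*(-102380) = 458919*(-102380) = -46984127220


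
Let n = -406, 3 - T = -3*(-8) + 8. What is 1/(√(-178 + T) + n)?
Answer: -406/165043 - 3*I*√23/165043 ≈ -0.00246 - 8.7174e-5*I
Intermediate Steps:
T = -29 (T = 3 - (-3*(-8) + 8) = 3 - (24 + 8) = 3 - 1*32 = 3 - 32 = -29)
1/(√(-178 + T) + n) = 1/(√(-178 - 29) - 406) = 1/(√(-207) - 406) = 1/(3*I*√23 - 406) = 1/(-406 + 3*I*√23)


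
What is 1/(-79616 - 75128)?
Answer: -1/154744 ≈ -6.4623e-6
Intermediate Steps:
1/(-79616 - 75128) = 1/(-154744) = -1/154744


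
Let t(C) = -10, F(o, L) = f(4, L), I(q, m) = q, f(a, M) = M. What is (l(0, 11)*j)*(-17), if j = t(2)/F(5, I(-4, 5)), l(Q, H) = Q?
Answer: 0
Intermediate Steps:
F(o, L) = L
j = 5/2 (j = -10/(-4) = -10*(-1/4) = 5/2 ≈ 2.5000)
(l(0, 11)*j)*(-17) = (0*(5/2))*(-17) = 0*(-17) = 0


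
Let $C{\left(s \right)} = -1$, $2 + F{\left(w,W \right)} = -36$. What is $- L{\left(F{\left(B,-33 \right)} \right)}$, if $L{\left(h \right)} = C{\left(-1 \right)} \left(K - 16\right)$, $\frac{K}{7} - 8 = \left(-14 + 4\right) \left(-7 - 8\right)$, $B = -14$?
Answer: $1090$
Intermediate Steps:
$F{\left(w,W \right)} = -38$ ($F{\left(w,W \right)} = -2 - 36 = -38$)
$K = 1106$ ($K = 56 + 7 \left(-14 + 4\right) \left(-7 - 8\right) = 56 + 7 \left(\left(-10\right) \left(-15\right)\right) = 56 + 7 \cdot 150 = 56 + 1050 = 1106$)
$L{\left(h \right)} = -1090$ ($L{\left(h \right)} = - (1106 - 16) = \left(-1\right) 1090 = -1090$)
$- L{\left(F{\left(B,-33 \right)} \right)} = \left(-1\right) \left(-1090\right) = 1090$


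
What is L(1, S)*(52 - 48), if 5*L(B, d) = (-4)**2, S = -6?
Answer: 64/5 ≈ 12.800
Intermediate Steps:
L(B, d) = 16/5 (L(B, d) = (1/5)*(-4)**2 = (1/5)*16 = 16/5)
L(1, S)*(52 - 48) = 16*(52 - 48)/5 = (16/5)*4 = 64/5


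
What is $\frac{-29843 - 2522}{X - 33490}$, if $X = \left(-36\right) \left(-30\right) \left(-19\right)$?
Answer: $\frac{6473}{10802} \approx 0.59924$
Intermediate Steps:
$X = -20520$ ($X = 1080 \left(-19\right) = -20520$)
$\frac{-29843 - 2522}{X - 33490} = \frac{-29843 - 2522}{-20520 - 33490} = \frac{-29843 - 2522}{-54010} = \left(-29843 - 2522\right) \left(- \frac{1}{54010}\right) = \left(-32365\right) \left(- \frac{1}{54010}\right) = \frac{6473}{10802}$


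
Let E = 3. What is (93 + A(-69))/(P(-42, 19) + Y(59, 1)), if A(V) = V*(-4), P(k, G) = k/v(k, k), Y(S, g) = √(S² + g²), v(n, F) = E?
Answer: 2583/1643 + 369*√3482/3286 ≈ 8.1985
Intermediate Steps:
v(n, F) = 3
P(k, G) = k/3
A(V) = -4*V
(93 + A(-69))/(P(-42, 19) + Y(59, 1)) = (93 - 4*(-69))/((⅓)*(-42) + √(59² + 1²)) = (93 + 276)/(-14 + √(3481 + 1)) = 369/(-14 + √3482)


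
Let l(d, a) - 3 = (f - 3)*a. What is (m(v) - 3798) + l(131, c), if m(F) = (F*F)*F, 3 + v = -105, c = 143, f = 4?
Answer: -1263364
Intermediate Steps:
l(d, a) = 3 + a (l(d, a) = 3 + (4 - 3)*a = 3 + 1*a = 3 + a)
v = -108 (v = -3 - 105 = -108)
m(F) = F³ (m(F) = F²*F = F³)
(m(v) - 3798) + l(131, c) = ((-108)³ - 3798) + (3 + 143) = (-1259712 - 3798) + 146 = -1263510 + 146 = -1263364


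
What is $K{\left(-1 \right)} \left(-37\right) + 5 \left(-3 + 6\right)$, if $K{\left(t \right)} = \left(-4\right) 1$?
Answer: $163$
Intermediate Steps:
$K{\left(t \right)} = -4$
$K{\left(-1 \right)} \left(-37\right) + 5 \left(-3 + 6\right) = \left(-4\right) \left(-37\right) + 5 \left(-3 + 6\right) = 148 + 5 \cdot 3 = 148 + 15 = 163$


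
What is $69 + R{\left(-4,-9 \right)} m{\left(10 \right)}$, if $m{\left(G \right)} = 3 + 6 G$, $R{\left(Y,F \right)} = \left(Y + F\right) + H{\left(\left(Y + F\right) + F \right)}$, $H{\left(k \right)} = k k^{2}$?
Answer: $-671574$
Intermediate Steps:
$H{\left(k \right)} = k^{3}$
$R{\left(Y,F \right)} = F + Y + \left(Y + 2 F\right)^{3}$ ($R{\left(Y,F \right)} = \left(Y + F\right) + \left(\left(Y + F\right) + F\right)^{3} = \left(F + Y\right) + \left(\left(F + Y\right) + F\right)^{3} = \left(F + Y\right) + \left(Y + 2 F\right)^{3} = F + Y + \left(Y + 2 F\right)^{3}$)
$69 + R{\left(-4,-9 \right)} m{\left(10 \right)} = 69 + \left(-9 - 4 + \left(-4 + 2 \left(-9\right)\right)^{3}\right) \left(3 + 6 \cdot 10\right) = 69 + \left(-9 - 4 + \left(-4 - 18\right)^{3}\right) \left(3 + 60\right) = 69 + \left(-9 - 4 + \left(-22\right)^{3}\right) 63 = 69 + \left(-9 - 4 - 10648\right) 63 = 69 - 671643 = -671574$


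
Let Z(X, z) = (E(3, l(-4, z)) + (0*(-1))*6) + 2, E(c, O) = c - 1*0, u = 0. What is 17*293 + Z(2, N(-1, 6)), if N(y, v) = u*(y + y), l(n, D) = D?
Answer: 4986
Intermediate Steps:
E(c, O) = c (E(c, O) = c + 0 = c)
N(y, v) = 0 (N(y, v) = 0*(y + y) = 0*(2*y) = 0)
Z(X, z) = 5 (Z(X, z) = (3 + (0*(-1))*6) + 2 = (3 + 0*6) + 2 = (3 + 0) + 2 = 3 + 2 = 5)
17*293 + Z(2, N(-1, 6)) = 17*293 + 5 = 4981 + 5 = 4986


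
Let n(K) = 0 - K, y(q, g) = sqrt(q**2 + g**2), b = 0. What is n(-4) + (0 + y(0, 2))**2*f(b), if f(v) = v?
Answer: 4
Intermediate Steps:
y(q, g) = sqrt(g**2 + q**2)
n(K) = -K
n(-4) + (0 + y(0, 2))**2*f(b) = -1*(-4) + (0 + sqrt(2**2 + 0**2))**2*0 = 4 + (0 + sqrt(4 + 0))**2*0 = 4 + (0 + sqrt(4))**2*0 = 4 + (0 + 2)**2*0 = 4 + 2**2*0 = 4 + 4*0 = 4 + 0 = 4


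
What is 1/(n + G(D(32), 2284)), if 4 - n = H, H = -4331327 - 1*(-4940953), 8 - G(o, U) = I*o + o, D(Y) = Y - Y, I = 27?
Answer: -1/609614 ≈ -1.6404e-6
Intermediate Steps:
D(Y) = 0
G(o, U) = 8 - 28*o (G(o, U) = 8 - (27*o + o) = 8 - 28*o)
H = 609626 (H = -4331327 + 4940953 = 609626)
n = -609622 (n = 4 - 1*609626 = 4 - 609626 = -609622)
1/(n + G(D(32), 2284)) = 1/(-609622 + (8 - 28*0)) = 1/(-609622 + (8 + 0)) = 1/(-609622 + 8) = 1/(-609614) = -1/609614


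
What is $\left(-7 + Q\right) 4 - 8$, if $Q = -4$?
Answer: $-52$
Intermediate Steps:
$\left(-7 + Q\right) 4 - 8 = \left(-7 - 4\right) 4 - 8 = \left(-11\right) 4 - 8 = -44 - 8 = -52$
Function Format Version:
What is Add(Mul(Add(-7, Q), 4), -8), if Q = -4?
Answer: -52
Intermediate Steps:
Add(Mul(Add(-7, Q), 4), -8) = Add(Mul(Add(-7, -4), 4), -8) = Add(Mul(-11, 4), -8) = Add(-44, -8) = -52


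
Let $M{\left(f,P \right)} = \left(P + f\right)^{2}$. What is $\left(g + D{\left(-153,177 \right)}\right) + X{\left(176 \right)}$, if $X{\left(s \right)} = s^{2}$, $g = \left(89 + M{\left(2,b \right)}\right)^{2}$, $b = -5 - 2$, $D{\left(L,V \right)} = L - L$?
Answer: $43972$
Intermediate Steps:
$D{\left(L,V \right)} = 0$
$b = -7$
$g = 12996$ ($g = \left(89 + \left(-7 + 2\right)^{2}\right)^{2} = \left(89 + \left(-5\right)^{2}\right)^{2} = \left(89 + 25\right)^{2} = 114^{2} = 12996$)
$\left(g + D{\left(-153,177 \right)}\right) + X{\left(176 \right)} = \left(12996 + 0\right) + 176^{2} = 12996 + 30976 = 43972$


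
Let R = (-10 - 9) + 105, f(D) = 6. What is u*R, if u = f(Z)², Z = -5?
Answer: 3096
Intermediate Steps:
u = 36 (u = 6² = 36)
R = 86 (R = -19 + 105 = 86)
u*R = 36*86 = 3096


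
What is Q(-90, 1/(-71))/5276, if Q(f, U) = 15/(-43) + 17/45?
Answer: 14/2552265 ≈ 5.4853e-6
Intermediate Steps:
Q(f, U) = 56/1935 (Q(f, U) = 15*(-1/43) + 17*(1/45) = -15/43 + 17/45 = 56/1935)
Q(-90, 1/(-71))/5276 = (56/1935)/5276 = (56/1935)*(1/5276) = 14/2552265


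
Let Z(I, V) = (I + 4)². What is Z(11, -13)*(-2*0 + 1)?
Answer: 225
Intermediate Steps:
Z(I, V) = (4 + I)²
Z(11, -13)*(-2*0 + 1) = (4 + 11)²*(-2*0 + 1) = 15²*(0 + 1) = 225*1 = 225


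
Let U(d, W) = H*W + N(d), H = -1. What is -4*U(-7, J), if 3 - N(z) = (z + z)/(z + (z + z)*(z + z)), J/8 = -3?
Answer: -2924/27 ≈ -108.30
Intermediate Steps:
J = -24 (J = 8*(-3) = -24)
N(z) = 3 - 2*z/(z + 4*z**2) (N(z) = 3 - (z + z)/(z + (z + z)*(z + z)) = 3 - 2*z/(z + (2*z)*(2*z)) = 3 - 2*z/(z + 4*z**2))
U(d, W) = -W + (1 + 12*d)/(1 + 4*d)
-4*U(-7, J) = -4*(1 + 12*(-7) - 1*(-24)*(1 + 4*(-7)))/(1 + 4*(-7)) = -4*(1 - 84 - 1*(-24)*(1 - 28))/(1 - 28) = -4*(1 - 84 - 1*(-24)*(-27))/(-27) = -(-4)*(1 - 84 - 648)/27 = -(-4)*(-731)/27 = -4*731/27 = -2924/27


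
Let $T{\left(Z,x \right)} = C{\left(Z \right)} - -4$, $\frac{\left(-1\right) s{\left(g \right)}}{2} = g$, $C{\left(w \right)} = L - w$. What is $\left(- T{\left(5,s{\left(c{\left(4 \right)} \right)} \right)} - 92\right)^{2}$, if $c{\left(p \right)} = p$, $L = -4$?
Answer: $7569$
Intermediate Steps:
$C{\left(w \right)} = -4 - w$
$s{\left(g \right)} = - 2 g$
$T{\left(Z,x \right)} = - Z$ ($T{\left(Z,x \right)} = \left(-4 - Z\right) - -4 = \left(-4 - Z\right) + 4 = - Z$)
$\left(- T{\left(5,s{\left(c{\left(4 \right)} \right)} \right)} - 92\right)^{2} = \left(- \left(-1\right) 5 - 92\right)^{2} = \left(\left(-1\right) \left(-5\right) - 92\right)^{2} = \left(5 - 92\right)^{2} = \left(-87\right)^{2} = 7569$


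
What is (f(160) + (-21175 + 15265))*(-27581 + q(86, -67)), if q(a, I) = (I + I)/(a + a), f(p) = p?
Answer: 6819594875/43 ≈ 1.5860e+8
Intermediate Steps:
q(a, I) = I/a (q(a, I) = (2*I)/((2*a)) = (2*I)*(1/(2*a)) = I/a)
(f(160) + (-21175 + 15265))*(-27581 + q(86, -67)) = (160 + (-21175 + 15265))*(-27581 - 67/86) = (160 - 5910)*(-27581 - 67*1/86) = -5750*(-27581 - 67/86) = -5750*(-2372033/86) = 6819594875/43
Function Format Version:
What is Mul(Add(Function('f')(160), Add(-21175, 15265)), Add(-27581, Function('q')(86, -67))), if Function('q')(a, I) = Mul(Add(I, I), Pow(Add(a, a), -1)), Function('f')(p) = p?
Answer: Rational(6819594875, 43) ≈ 1.5860e+8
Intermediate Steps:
Function('q')(a, I) = Mul(I, Pow(a, -1)) (Function('q')(a, I) = Mul(Mul(2, I), Pow(Mul(2, a), -1)) = Mul(Mul(2, I), Mul(Rational(1, 2), Pow(a, -1))) = Mul(I, Pow(a, -1)))
Mul(Add(Function('f')(160), Add(-21175, 15265)), Add(-27581, Function('q')(86, -67))) = Mul(Add(160, Add(-21175, 15265)), Add(-27581, Mul(-67, Pow(86, -1)))) = Mul(Add(160, -5910), Add(-27581, Mul(-67, Rational(1, 86)))) = Mul(-5750, Add(-27581, Rational(-67, 86))) = Mul(-5750, Rational(-2372033, 86)) = Rational(6819594875, 43)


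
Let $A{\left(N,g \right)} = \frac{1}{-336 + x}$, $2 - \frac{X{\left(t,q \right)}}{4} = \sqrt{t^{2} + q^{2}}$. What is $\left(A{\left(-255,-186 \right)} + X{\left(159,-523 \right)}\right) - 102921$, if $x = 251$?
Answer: $- \frac{8747606}{85} - 4 \sqrt{298810} \approx -1.051 \cdot 10^{5}$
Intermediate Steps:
$X{\left(t,q \right)} = 8 - 4 \sqrt{q^{2} + t^{2}}$ ($X{\left(t,q \right)} = 8 - 4 \sqrt{t^{2} + q^{2}} = 8 - 4 \sqrt{q^{2} + t^{2}}$)
$A{\left(N,g \right)} = - \frac{1}{85}$ ($A{\left(N,g \right)} = \frac{1}{-336 + 251} = \frac{1}{-85} = - \frac{1}{85}$)
$\left(A{\left(-255,-186 \right)} + X{\left(159,-523 \right)}\right) - 102921 = \left(- \frac{1}{85} + \left(8 - 4 \sqrt{\left(-523\right)^{2} + 159^{2}}\right)\right) - 102921 = \left(- \frac{1}{85} + \left(8 - 4 \sqrt{273529 + 25281}\right)\right) - 102921 = \left(- \frac{1}{85} + \left(8 - 4 \sqrt{298810}\right)\right) - 102921 = \left(\frac{679}{85} - 4 \sqrt{298810}\right) - 102921 = - \frac{8747606}{85} - 4 \sqrt{298810}$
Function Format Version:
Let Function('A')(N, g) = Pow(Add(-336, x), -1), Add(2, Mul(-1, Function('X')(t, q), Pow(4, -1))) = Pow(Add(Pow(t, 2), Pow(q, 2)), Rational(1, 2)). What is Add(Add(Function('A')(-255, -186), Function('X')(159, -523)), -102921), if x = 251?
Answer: Add(Rational(-8747606, 85), Mul(-4, Pow(298810, Rational(1, 2)))) ≈ -1.0510e+5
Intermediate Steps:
Function('X')(t, q) = Add(8, Mul(-4, Pow(Add(Pow(q, 2), Pow(t, 2)), Rational(1, 2)))) (Function('X')(t, q) = Add(8, Mul(-4, Pow(Add(Pow(t, 2), Pow(q, 2)), Rational(1, 2)))) = Add(8, Mul(-4, Pow(Add(Pow(q, 2), Pow(t, 2)), Rational(1, 2)))))
Function('A')(N, g) = Rational(-1, 85) (Function('A')(N, g) = Pow(Add(-336, 251), -1) = Pow(-85, -1) = Rational(-1, 85))
Add(Add(Function('A')(-255, -186), Function('X')(159, -523)), -102921) = Add(Add(Rational(-1, 85), Add(8, Mul(-4, Pow(Add(Pow(-523, 2), Pow(159, 2)), Rational(1, 2))))), -102921) = Add(Add(Rational(-1, 85), Add(8, Mul(-4, Pow(Add(273529, 25281), Rational(1, 2))))), -102921) = Add(Add(Rational(-1, 85), Add(8, Mul(-4, Pow(298810, Rational(1, 2))))), -102921) = Add(Add(Rational(679, 85), Mul(-4, Pow(298810, Rational(1, 2)))), -102921) = Add(Rational(-8747606, 85), Mul(-4, Pow(298810, Rational(1, 2))))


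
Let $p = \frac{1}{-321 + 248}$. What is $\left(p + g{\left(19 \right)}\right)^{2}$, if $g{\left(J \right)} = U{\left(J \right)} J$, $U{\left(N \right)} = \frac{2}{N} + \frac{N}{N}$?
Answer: $\frac{2347024}{5329} \approx 440.42$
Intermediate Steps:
$U{\left(N \right)} = 1 + \frac{2}{N}$ ($U{\left(N \right)} = \frac{2}{N} + 1 = 1 + \frac{2}{N}$)
$g{\left(J \right)} = 2 + J$ ($g{\left(J \right)} = \frac{2 + J}{J} J = 2 + J$)
$p = - \frac{1}{73}$ ($p = \frac{1}{-73} = - \frac{1}{73} \approx -0.013699$)
$\left(p + g{\left(19 \right)}\right)^{2} = \left(- \frac{1}{73} + \left(2 + 19\right)\right)^{2} = \left(- \frac{1}{73} + 21\right)^{2} = \left(\frac{1532}{73}\right)^{2} = \frac{2347024}{5329}$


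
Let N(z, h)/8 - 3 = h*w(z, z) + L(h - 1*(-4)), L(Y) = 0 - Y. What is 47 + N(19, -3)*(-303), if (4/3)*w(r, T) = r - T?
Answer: -4801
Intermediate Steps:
w(r, T) = -3*T/4 + 3*r/4 (w(r, T) = 3*(r - T)/4 = -3*T/4 + 3*r/4)
L(Y) = -Y
N(z, h) = -8 - 8*h (N(z, h) = 24 + 8*(h*(-3*z/4 + 3*z/4) - (h - 1*(-4))) = 24 + 8*(h*0 - (h + 4)) = 24 + 8*(0 - (4 + h)) = 24 + 8*(0 + (-4 - h)) = 24 + 8*(-4 - h) = 24 + (-32 - 8*h) = -8 - 8*h)
47 + N(19, -3)*(-303) = 47 + (-8 - 8*(-3))*(-303) = 47 + (-8 + 24)*(-303) = 47 + 16*(-303) = 47 - 4848 = -4801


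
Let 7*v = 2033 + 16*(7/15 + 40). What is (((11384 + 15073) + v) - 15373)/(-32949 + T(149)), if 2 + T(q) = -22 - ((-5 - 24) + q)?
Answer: -1204027/3474765 ≈ -0.34651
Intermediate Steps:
v = 40207/105 (v = (2033 + 16*(7/15 + 40))/7 = (2033 + 16*(607/15))/7 = (2033 + 9712/15)/7 = (⅐)*(40207/15) = 40207/105 ≈ 382.92)
T(q) = 5 - q (T(q) = -2 + (-22 - ((-5 - 24) + q)) = -2 + (-22 - (-29 + q)) = -2 + (-22 + (29 - q)) = -2 + (7 - q) = 5 - q)
(((11384 + 15073) + v) - 15373)/(-32949 + T(149)) = (((11384 + 15073) + 40207/105) - 15373)/(-32949 + (5 - 1*149)) = ((26457 + 40207/105) - 15373)/(-32949 + (5 - 149)) = (2818192/105 - 15373)/(-32949 - 144) = (1204027/105)/(-33093) = (1204027/105)*(-1/33093) = -1204027/3474765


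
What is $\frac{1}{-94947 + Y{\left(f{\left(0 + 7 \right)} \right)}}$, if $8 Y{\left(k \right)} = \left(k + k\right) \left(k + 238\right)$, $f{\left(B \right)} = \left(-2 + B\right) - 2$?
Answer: $- \frac{4}{379065} \approx -1.0552 \cdot 10^{-5}$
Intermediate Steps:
$f{\left(B \right)} = -4 + B$
$Y{\left(k \right)} = \frac{k \left(238 + k\right)}{4}$ ($Y{\left(k \right)} = \frac{\left(k + k\right) \left(k + 238\right)}{8} = \frac{2 k \left(238 + k\right)}{8} = \frac{k \left(238 + k\right)}{4}$)
$\frac{1}{-94947 + Y{\left(f{\left(0 + 7 \right)} \right)}} = \frac{1}{-94947 + \frac{\left(-4 + \left(0 + 7\right)\right) \left(238 + \left(-4 + \left(0 + 7\right)\right)\right)}{4}} = \frac{1}{-94947 + \frac{\left(-4 + 7\right) \left(238 + \left(-4 + 7\right)\right)}{4}} = \frac{1}{-94947 + \frac{1}{4} \cdot 3 \left(238 + 3\right)} = \frac{1}{-94947 + \frac{1}{4} \cdot 3 \cdot 241} = \frac{1}{-94947 + \frac{723}{4}} = \frac{1}{- \frac{379065}{4}} = - \frac{4}{379065}$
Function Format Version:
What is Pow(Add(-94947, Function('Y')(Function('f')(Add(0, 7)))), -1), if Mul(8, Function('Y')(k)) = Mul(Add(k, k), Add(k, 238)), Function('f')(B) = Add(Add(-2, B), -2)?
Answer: Rational(-4, 379065) ≈ -1.0552e-5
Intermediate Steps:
Function('f')(B) = Add(-4, B)
Function('Y')(k) = Mul(Rational(1, 4), k, Add(238, k)) (Function('Y')(k) = Mul(Rational(1, 8), Mul(Add(k, k), Add(k, 238))) = Mul(Rational(1, 8), Mul(Mul(2, k), Add(238, k))) = Mul(Rational(1, 8), Mul(2, k, Add(238, k))) = Mul(Rational(1, 4), k, Add(238, k)))
Pow(Add(-94947, Function('Y')(Function('f')(Add(0, 7)))), -1) = Pow(Add(-94947, Mul(Rational(1, 4), Add(-4, Add(0, 7)), Add(238, Add(-4, Add(0, 7))))), -1) = Pow(Add(-94947, Mul(Rational(1, 4), Add(-4, 7), Add(238, Add(-4, 7)))), -1) = Pow(Add(-94947, Mul(Rational(1, 4), 3, Add(238, 3))), -1) = Pow(Add(-94947, Mul(Rational(1, 4), 3, 241)), -1) = Pow(Add(-94947, Rational(723, 4)), -1) = Pow(Rational(-379065, 4), -1) = Rational(-4, 379065)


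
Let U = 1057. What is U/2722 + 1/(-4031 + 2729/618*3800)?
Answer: 2498755559801/6434828551100 ≈ 0.38832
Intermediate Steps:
U/2722 + 1/(-4031 + 2729/618*3800) = 1057/2722 + 1/(-4031 + 2729/618*3800) = 1057*(1/2722) + (1/3800)/(-4031 + 2729*(1/618)) = 1057/2722 + (1/3800)/(-4031 + 2729/618) = 1057/2722 + (1/3800)/(-2488429/618) = 1057/2722 - 618/2488429*1/3800 = 1057/2722 - 309/4728015100 = 2498755559801/6434828551100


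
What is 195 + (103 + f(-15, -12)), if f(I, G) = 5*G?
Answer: 238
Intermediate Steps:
195 + (103 + f(-15, -12)) = 195 + (103 + 5*(-12)) = 195 + (103 - 60) = 195 + 43 = 238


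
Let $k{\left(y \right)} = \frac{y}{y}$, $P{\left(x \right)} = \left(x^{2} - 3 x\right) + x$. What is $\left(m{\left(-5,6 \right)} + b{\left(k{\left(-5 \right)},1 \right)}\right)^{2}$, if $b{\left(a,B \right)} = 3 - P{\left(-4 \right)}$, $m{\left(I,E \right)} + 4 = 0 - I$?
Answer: $400$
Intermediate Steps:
$P{\left(x \right)} = x^{2} - 2 x$
$m{\left(I,E \right)} = -4 - I$ ($m{\left(I,E \right)} = -4 + \left(0 - I\right) = -4 - I$)
$k{\left(y \right)} = 1$
$b{\left(a,B \right)} = -21$ ($b{\left(a,B \right)} = 3 - - 4 \left(-2 - 4\right) = 3 - \left(-4\right) \left(-6\right) = 3 - 24 = -21$)
$\left(m{\left(-5,6 \right)} + b{\left(k{\left(-5 \right)},1 \right)}\right)^{2} = \left(\left(-4 - -5\right) - 21\right)^{2} = \left(\left(-4 + 5\right) - 21\right)^{2} = \left(1 - 21\right)^{2} = \left(-20\right)^{2} = 400$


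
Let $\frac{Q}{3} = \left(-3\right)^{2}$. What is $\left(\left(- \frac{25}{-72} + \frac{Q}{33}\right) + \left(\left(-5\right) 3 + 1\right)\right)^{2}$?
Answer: $\frac{103327225}{627264} \approx 164.73$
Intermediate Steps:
$Q = 27$ ($Q = 3 \left(-3\right)^{2} = 3 \cdot 9 = 27$)
$\left(\left(- \frac{25}{-72} + \frac{Q}{33}\right) + \left(\left(-5\right) 3 + 1\right)\right)^{2} = \left(\left(- \frac{25}{-72} + \frac{27}{33}\right) + \left(\left(-5\right) 3 + 1\right)\right)^{2} = \left(\left(\left(-25\right) \left(- \frac{1}{72}\right) + 27 \cdot \frac{1}{33}\right) + \left(-15 + 1\right)\right)^{2} = \left(\left(\frac{25}{72} + \frac{9}{11}\right) - 14\right)^{2} = \left(\frac{923}{792} - 14\right)^{2} = \left(- \frac{10165}{792}\right)^{2} = \frac{103327225}{627264}$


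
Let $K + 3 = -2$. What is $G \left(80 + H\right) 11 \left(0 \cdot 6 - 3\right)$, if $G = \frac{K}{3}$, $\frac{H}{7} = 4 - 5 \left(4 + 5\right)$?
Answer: $-11385$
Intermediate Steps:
$K = -5$ ($K = -3 - 2 = -5$)
$H = -287$ ($H = 7 \left(4 - 5 \left(4 + 5\right)\right) = 7 \left(4 - 45\right) = 7 \left(-41\right) = -287$)
$G = - \frac{5}{3}$ ($G = \frac{1}{3} \left(-5\right) = - \frac{5}{3} \approx -1.6667$)
$G \left(80 + H\right) 11 \left(0 \cdot 6 - 3\right) = - \frac{5 \left(80 - 287\right) 11 \left(0 \cdot 6 - 3\right)}{3} = - \frac{5 \left(- 207 \cdot 11 \left(0 - 3\right)\right)}{3} = - \frac{5 \left(- 207 \cdot 11 \left(-3\right)\right)}{3} = - \frac{5 \left(\left(-207\right) \left(-33\right)\right)}{3} = \left(- \frac{5}{3}\right) 6831 = -11385$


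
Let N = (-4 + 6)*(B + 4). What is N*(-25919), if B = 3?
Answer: -362866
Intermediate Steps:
N = 14 (N = (-4 + 6)*(3 + 4) = 2*7 = 14)
N*(-25919) = 14*(-25919) = -362866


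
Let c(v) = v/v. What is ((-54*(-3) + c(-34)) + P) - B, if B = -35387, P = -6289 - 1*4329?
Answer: 24932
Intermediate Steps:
c(v) = 1
P = -10618 (P = -6289 - 4329 = -10618)
((-54*(-3) + c(-34)) + P) - B = ((-54*(-3) + 1) - 10618) - 1*(-35387) = ((162 + 1) - 10618) + 35387 = (163 - 10618) + 35387 = -10455 + 35387 = 24932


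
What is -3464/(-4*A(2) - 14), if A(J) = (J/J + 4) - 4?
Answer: 1732/9 ≈ 192.44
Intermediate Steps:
A(J) = 1 (A(J) = (1 + 4) - 4 = 5 - 4 = 1)
-3464/(-4*A(2) - 14) = -3464/(-4*1 - 14) = -3464/(-4 - 14) = -3464/(-18) = -3464*(-1/18) = 1732/9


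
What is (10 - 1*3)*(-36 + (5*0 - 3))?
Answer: -273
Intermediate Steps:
(10 - 1*3)*(-36 + (5*0 - 3)) = (10 - 3)*(-36 + (0 - 3)) = 7*(-36 - 3) = 7*(-39) = -273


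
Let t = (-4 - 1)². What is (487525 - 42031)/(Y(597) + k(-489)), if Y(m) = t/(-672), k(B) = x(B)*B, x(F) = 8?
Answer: -299371968/2628889 ≈ -113.88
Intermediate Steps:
t = 25 (t = (-5)² = 25)
k(B) = 8*B
Y(m) = -25/672 (Y(m) = 25/(-672) = 25*(-1/672) = -25/672)
(487525 - 42031)/(Y(597) + k(-489)) = (487525 - 42031)/(-25/672 + 8*(-489)) = 445494/(-25/672 - 3912) = 445494/(-2628889/672) = 445494*(-672/2628889) = -299371968/2628889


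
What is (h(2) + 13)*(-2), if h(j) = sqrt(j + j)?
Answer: -30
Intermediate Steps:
h(j) = sqrt(2)*sqrt(j) (h(j) = sqrt(2*j) = sqrt(2)*sqrt(j))
(h(2) + 13)*(-2) = (sqrt(2)*sqrt(2) + 13)*(-2) = (2 + 13)*(-2) = 15*(-2) = -30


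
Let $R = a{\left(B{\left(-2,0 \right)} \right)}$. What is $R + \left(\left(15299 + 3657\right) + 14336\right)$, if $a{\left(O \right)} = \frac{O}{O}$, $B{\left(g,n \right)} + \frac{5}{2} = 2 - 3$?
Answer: $33293$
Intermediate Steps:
$B{\left(g,n \right)} = - \frac{7}{2}$ ($B{\left(g,n \right)} = - \frac{5}{2} + \left(2 - 3\right) = - \frac{5}{2} - 1 = - \frac{7}{2}$)
$a{\left(O \right)} = 1$
$R = 1$
$R + \left(\left(15299 + 3657\right) + 14336\right) = 1 + \left(\left(15299 + 3657\right) + 14336\right) = 1 + \left(18956 + 14336\right) = 1 + 33292 = 33293$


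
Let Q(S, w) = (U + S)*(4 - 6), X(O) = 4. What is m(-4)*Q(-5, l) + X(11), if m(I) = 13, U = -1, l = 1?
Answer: 160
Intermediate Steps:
Q(S, w) = 2 - 2*S (Q(S, w) = (-1 + S)*(4 - 6) = (-1 + S)*(-2) = 2 - 2*S)
m(-4)*Q(-5, l) + X(11) = 13*(2 - 2*(-5)) + 4 = 13*(2 + 10) + 4 = 13*12 + 4 = 156 + 4 = 160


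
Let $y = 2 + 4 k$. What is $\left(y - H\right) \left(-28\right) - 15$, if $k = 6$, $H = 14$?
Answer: $-351$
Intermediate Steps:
$y = 26$ ($y = 2 + 4 \cdot 6 = 2 + 24 = 26$)
$\left(y - H\right) \left(-28\right) - 15 = \left(26 - 14\right) \left(-28\right) - 15 = 12 \left(-28\right) - 15 = -336 - 15 = -351$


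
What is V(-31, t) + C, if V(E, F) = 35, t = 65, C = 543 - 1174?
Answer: -596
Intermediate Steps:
C = -631
V(-31, t) + C = 35 - 631 = -596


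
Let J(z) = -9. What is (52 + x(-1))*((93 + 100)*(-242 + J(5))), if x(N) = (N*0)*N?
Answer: -2519036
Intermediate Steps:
x(N) = 0 (x(N) = 0*N = 0)
(52 + x(-1))*((93 + 100)*(-242 + J(5))) = (52 + 0)*((93 + 100)*(-242 - 9)) = 52*(193*(-251)) = 52*(-48443) = -2519036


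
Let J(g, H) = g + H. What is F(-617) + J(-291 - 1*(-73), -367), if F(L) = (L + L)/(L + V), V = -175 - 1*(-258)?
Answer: -155578/267 ≈ -582.69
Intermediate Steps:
V = 83 (V = -175 + 258 = 83)
J(g, H) = H + g
F(L) = 2*L/(83 + L) (F(L) = (L + L)/(L + 83) = (2*L)/(83 + L) = 2*L/(83 + L))
F(-617) + J(-291 - 1*(-73), -367) = 2*(-617)/(83 - 617) + (-367 + (-291 - 1*(-73))) = 2*(-617)/(-534) + (-367 + (-291 + 73)) = 2*(-617)*(-1/534) + (-367 - 218) = 617/267 - 585 = -155578/267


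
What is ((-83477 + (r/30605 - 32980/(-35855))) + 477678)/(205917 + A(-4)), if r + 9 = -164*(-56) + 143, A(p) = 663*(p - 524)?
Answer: -28838317706471/10545239794295 ≈ -2.7347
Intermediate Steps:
A(p) = -347412 + 663*p (A(p) = 663*(-524 + p) = -347412 + 663*p)
r = 9318 (r = -9 + (-164*(-56) + 143) = -9 + (9184 + 143) = -9 + 9327 = 9318)
((-83477 + (r/30605 - 32980/(-35855))) + 477678)/(205917 + A(-4)) = ((-83477 + (9318/30605 - 32980/(-35855))) + 477678)/(205917 + (-347412 + 663*(-4))) = ((-83477 + (9318*(1/30605) - 32980*(-1/35855))) + 477678)/(205917 + (-347412 - 2652)) = ((-83477 + (9318/30605 + 6596/7171)) + 477678)/(205917 - 350064) = ((-83477 + 268689958/219468455) + 477678)/(-144147) = (-18320299528077/219468455 + 477678)*(-1/144147) = (86514953119413/219468455)*(-1/144147) = -28838317706471/10545239794295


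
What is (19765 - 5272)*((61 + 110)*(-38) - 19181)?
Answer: -372165747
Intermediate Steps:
(19765 - 5272)*((61 + 110)*(-38) - 19181) = 14493*(171*(-38) - 19181) = 14493*(-6498 - 19181) = 14493*(-25679) = -372165747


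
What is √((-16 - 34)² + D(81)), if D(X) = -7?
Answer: 3*√277 ≈ 49.930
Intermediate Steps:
√((-16 - 34)² + D(81)) = √((-16 - 34)² - 7) = √((-50)² - 7) = √(2500 - 7) = √2493 = 3*√277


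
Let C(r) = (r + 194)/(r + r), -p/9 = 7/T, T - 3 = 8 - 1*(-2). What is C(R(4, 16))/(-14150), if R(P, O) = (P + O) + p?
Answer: -2719/5575100 ≈ -0.00048770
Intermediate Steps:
T = 13 (T = 3 + (8 - 1*(-2)) = 3 + (8 + 2) = 3 + 10 = 13)
p = -63/13 ≈ -4.8462
R(P, O) = -63/13 + O + P (R(P, O) = (P + O) - 63/13 = (O + P) - 63/13 = -63/13 + O + P)
C(r) = (194 + r)/(2*r) (C(r) = (194 + r)/((2*r)) = (194 + r)*(1/(2*r)) = (194 + r)/(2*r))
C(R(4, 16))/(-14150) = ((194 + (-63/13 + 16 + 4))/(2*(-63/13 + 16 + 4)))/(-14150) = ((194 + 197/13)/(2*(197/13)))*(-1/14150) = ((½)*(13/197)*(2719/13))*(-1/14150) = (2719/394)*(-1/14150) = -2719/5575100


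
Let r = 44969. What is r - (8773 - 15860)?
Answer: 52056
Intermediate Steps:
r - (8773 - 15860) = 44969 - (8773 - 15860) = 44969 - 1*(-7087) = 44969 + 7087 = 52056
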